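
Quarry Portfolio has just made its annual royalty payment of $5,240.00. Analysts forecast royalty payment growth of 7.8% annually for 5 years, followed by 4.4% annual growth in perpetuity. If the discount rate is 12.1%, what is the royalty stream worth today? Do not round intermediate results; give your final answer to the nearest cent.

D_1 = 5648.72000
D_2 = 6089.32016
D_3 = 6564.28713
D_4 = 7076.30153
D_5 = 7628.25305
Terminal value at year 5: TV = D_5×(1+g_2)/(r−g_2) = 7963.89618/0.077 = 103427.22315
P_0 = D_1/(1+r)^1 + D_2/(1+r)^2 + D_3/(1+r)^3 + D_4/(1+r)^4 + D_5/(1+r)^5 + TV/(1+r)^5
    = 5039.00089 + 4845.71183 + 4659.83707 + 4481.09220 + 4309.20374 + 58426.08709 = 81760.93283

$81760.93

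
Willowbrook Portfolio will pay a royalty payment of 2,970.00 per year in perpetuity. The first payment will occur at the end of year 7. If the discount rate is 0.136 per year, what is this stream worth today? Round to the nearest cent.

Value at end of year 6: C / r = 2,970.00 / 0.136 = 21,838.2353
Discount to today: PV = 21,838.2353 / (1 + 0.136)^6 = 21,838.2353 / 2.149166 = 10,161.26

10161.26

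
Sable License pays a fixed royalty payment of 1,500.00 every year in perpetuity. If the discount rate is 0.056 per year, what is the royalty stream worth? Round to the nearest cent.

Level perpetuity: PV = C / r = 1,500.00 / 0.056 = 26,785.71

26785.71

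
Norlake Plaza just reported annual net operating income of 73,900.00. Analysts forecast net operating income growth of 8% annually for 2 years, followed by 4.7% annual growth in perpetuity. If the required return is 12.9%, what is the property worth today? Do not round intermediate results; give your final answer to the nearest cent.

1001766.55

D_1 = 79812.00000
D_2 = 86196.96000
Terminal value at year 2: TV = D_2×(1+g_2)/(r−g_2) = 90248.21712/0.082 = 1100588.01366
P_0 = D_1/(1+r)^1 + D_2/(1+r)^2 + TV/(1+r)^2
    = 70692.64836 + 67624.49976 + 863449.40549 = 1001766.55361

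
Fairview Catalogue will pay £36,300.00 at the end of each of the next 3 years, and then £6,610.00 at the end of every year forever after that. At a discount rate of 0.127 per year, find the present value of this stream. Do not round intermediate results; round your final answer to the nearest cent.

PV of 3-year annuity: £36,300.00 × [1 − (1+0.127)^−3] / 0.127 = 86148.34045
Perpetuity value at year 3: £6,610.00 / 0.127 = 52047.24409
PV of perpetuity: 52047.24409 / (1+0.127)^3 = 36360.17714
Total PV = 86148.34045 + 36360.17714 = 122508.51759

£122508.52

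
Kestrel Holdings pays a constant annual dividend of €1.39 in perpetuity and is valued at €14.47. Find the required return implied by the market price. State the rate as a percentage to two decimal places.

P = C/r ⇒ r = C/P = €1.39/€14.47 = 0.096061

9.61%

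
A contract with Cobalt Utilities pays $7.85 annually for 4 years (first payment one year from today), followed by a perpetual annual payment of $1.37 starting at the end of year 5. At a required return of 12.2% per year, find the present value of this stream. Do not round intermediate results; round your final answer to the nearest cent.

$30.83

PV of 4-year annuity: $7.85 × [1 − (1+0.122)^−4] / 0.122 = 23.74311
Perpetuity value at year 4: $1.37 / 0.122 = 11.22951
PV of perpetuity: 11.22951 / (1+0.122)^4 = 7.08581
Total PV = 23.74311 + 7.08581 = 30.82891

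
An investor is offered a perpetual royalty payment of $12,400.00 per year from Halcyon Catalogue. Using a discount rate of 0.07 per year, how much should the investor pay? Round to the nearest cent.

Level perpetuity: PV = C / r = $12,400.00 / 0.07 = $177,142.86

$177142.86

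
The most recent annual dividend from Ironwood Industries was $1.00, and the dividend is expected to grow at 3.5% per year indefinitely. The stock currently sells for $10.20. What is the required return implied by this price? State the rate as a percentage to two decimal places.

D₁ = $1.00 × 1.035 = $1.0350
P = D₁/(r − g) ⇒ r = D₁/P + g = $1.0350/$10.20 + 0.035 = 0.101471 + 0.035 = 0.136471

13.65%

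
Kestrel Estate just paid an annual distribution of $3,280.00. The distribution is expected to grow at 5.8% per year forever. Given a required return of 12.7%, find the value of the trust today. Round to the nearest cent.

$50293.33

D₁ = D₀ × (1 + g) = $3,280.00 × 1.058 = $3,470.2400
Growing perpetuity: P = D₁ / (r − g) = $3,470.2400 / (0.127 − 0.058) = $50,293.33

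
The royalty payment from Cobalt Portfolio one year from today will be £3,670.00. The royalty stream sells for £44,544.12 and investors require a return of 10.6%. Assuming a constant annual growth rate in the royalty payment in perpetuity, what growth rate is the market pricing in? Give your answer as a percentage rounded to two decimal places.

P = D₁/(r−g) ⇒ g = r − D₁/P = 0.106 − £3,670.00/£44,544.12 = 0.023610

2.36%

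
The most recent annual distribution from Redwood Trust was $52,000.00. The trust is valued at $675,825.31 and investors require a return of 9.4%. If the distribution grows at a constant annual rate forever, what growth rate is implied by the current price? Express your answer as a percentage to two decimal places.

1.58%

P = D₀(1+g)/(r−g) ⇒ P(r−g) = D₀(1+g) ⇒ g(P+D₀) = P·r − D₀
g = (P·r − D₀)/(P + D₀) = ($675,825.31×0.094 − $52,000.00) / ($675,825.31 + $52,000.00) = 0.015838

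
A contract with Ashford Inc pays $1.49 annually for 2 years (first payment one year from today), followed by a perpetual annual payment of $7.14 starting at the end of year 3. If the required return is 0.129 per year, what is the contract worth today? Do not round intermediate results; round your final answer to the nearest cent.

PV of 2-year annuity: $1.49 × [1 − (1+0.129)^−2] / 0.129 = 2.48871
Perpetuity value at year 2: $7.14 / 0.129 = 55.34884
PV of perpetuity: 55.34884 / (1+0.129)^2 = 43.42308
Total PV = 2.48871 + 43.42308 = 45.91179

$45.91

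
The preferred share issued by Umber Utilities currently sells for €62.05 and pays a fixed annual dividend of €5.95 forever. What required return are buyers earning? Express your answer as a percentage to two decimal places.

P = C/r ⇒ r = C/P = €5.95/€62.05 = 0.095890

9.59%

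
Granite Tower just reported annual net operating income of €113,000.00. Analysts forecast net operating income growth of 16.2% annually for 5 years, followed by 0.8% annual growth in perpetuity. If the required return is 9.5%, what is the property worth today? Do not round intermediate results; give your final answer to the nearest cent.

€2439465.34

D_1 = 131306.00000
D_2 = 152577.57200
D_3 = 177295.13866
D_4 = 206016.95113
D_5 = 239391.69721
Terminal value at year 5: TV = D_5×(1+g_2)/(r−g_2) = 241306.83079/0.087 = 2773641.73319
P_0 = D_1/(1+r)^1 + D_2/(1+r)^2 + D_3/(1+r)^3 + D_4/(1+r)^4 + D_5/(1+r)^5 + TV/(1+r)^5
    = 119914.15525 + 127251.36840 + 135037.52519 + 143300.09523 + 152068.22891 + 1761893.96251 = 2439465.33548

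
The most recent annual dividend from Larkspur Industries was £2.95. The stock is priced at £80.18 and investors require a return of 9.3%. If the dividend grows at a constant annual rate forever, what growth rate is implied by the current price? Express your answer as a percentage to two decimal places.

5.42%

P = D₀(1+g)/(r−g) ⇒ P(r−g) = D₀(1+g) ⇒ g(P+D₀) = P·r − D₀
g = (P·r − D₀)/(P + D₀) = (£80.18×0.093 − £2.95) / (£80.18 + £2.95) = 0.054213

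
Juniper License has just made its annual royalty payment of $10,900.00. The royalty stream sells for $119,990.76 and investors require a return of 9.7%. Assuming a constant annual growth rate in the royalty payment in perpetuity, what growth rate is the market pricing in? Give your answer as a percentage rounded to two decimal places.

P = D₀(1+g)/(r−g) ⇒ P(r−g) = D₀(1+g) ⇒ g(P+D₀) = P·r − D₀
g = (P·r − D₀)/(P + D₀) = ($119,990.76×0.097 − $10,900.00) / ($119,990.76 + $10,900.00) = 0.005647

0.56%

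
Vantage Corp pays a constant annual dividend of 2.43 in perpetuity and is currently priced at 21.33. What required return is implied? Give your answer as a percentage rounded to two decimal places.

P = C/r ⇒ r = C/P = 2.43/21.33 = 0.113924

11.39%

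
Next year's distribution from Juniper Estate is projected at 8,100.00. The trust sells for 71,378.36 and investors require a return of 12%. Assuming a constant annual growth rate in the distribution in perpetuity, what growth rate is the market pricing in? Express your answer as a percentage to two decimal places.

0.65%

P = D₁/(r−g) ⇒ g = r − D₁/P = 0.12 − 8,100.00/71,378.36 = 0.006520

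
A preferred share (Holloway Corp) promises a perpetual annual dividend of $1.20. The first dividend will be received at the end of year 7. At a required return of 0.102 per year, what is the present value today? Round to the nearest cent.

Value at end of year 6: C / r = $1.20 / 0.102 = $11.7647
Discount to today: PV = $11.7647 / (1 + 0.102)^6 = $11.7647 / 1.790975 = $6.57

$6.57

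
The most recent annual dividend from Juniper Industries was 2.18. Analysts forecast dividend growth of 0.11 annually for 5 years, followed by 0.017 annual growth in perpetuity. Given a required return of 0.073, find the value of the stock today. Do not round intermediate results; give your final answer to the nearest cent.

D_1 = 2.41980
D_2 = 2.68598
D_3 = 2.98144
D_4 = 3.30939
D_5 = 3.67343
Terminal value at year 5: TV = D_5×(1+g_2)/(r−g_2) = 3.73588/0.056 = 66.71205
P_0 = D_1/(1+r)^1 + D_2/(1+r)^2 + D_3/(1+r)^3 + D_4/(1+r)^4 + D_5/(1+r)^5 + TV/(1+r)^5
    = 2.25517 + 2.33294 + 2.41338 + 2.49660 + 2.58269 + 46.90355 = 58.98434

58.98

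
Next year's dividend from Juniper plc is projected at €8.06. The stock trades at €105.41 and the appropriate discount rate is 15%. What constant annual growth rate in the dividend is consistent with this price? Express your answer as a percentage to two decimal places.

P = D₁/(r−g) ⇒ g = r − D₁/P = 0.15 − €8.06/€105.41 = 0.073537

7.35%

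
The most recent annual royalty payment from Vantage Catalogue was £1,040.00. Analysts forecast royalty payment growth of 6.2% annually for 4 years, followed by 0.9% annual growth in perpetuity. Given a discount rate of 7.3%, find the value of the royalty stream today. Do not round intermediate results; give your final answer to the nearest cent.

£19788.64

D_1 = 1104.48000
D_2 = 1172.95776
D_3 = 1245.68114
D_4 = 1322.91337
Terminal value at year 4: TV = D_4×(1+g_2)/(r−g_2) = 1334.81959/0.064 = 20856.55613
P_0 = D_1/(1+r)^1 + D_2/(1+r)^2 + D_3/(1+r)^3 + D_4/(1+r)^4 + TV/(1+r)^4
    = 1029.33830 + 1018.78591 + 1008.34169 + 998.00454 + 15734.16538 = 19788.63582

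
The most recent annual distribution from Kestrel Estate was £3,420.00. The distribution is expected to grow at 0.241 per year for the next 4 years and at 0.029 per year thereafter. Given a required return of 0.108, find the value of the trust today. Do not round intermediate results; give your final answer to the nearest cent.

£88412.24

D_1 = 4244.22000
D_2 = 5267.07702
D_3 = 6536.44258
D_4 = 8111.72524
Terminal value at year 4: TV = D_4×(1+g_2)/(r−g_2) = 8346.96528/0.079 = 105657.78831
P_0 = D_1/(1+r)^1 + D_2/(1+r)^2 + D_3/(1+r)^3 + D_4/(1+r)^4 + TV/(1+r)^4
    = 3830.52347 + 4290.32457 + 4805.31840 + 5382.13009 + 70103.94758 = 88412.24410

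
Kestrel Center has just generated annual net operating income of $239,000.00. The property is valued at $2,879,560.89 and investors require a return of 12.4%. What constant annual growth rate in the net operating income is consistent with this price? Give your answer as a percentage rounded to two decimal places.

3.79%

P = D₀(1+g)/(r−g) ⇒ P(r−g) = D₀(1+g) ⇒ g(P+D₀) = P·r − D₀
g = (P·r − D₀)/(P + D₀) = ($2,879,560.89×0.124 − $239,000.00) / ($2,879,560.89 + $239,000.00) = 0.037859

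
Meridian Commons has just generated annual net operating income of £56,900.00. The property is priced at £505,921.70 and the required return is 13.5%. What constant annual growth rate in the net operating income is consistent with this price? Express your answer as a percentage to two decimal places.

P = D₀(1+g)/(r−g) ⇒ P(r−g) = D₀(1+g) ⇒ g(P+D₀) = P·r − D₀
g = (P·r − D₀)/(P + D₀) = (£505,921.70×0.135 − £56,900.00) / (£505,921.70 + £56,900.00) = 0.020254

2.03%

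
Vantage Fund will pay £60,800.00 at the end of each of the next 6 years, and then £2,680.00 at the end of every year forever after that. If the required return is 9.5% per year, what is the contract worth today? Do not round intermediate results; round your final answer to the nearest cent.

£285090.78

PV of 6-year annuity: £60,800.00 × [1 − (1+0.095)^−6] / 0.095 = 268725.38285
Perpetuity value at year 6: £2,680.00 / 0.095 = 28210.52632
PV of perpetuity: 28210.52632 / (1+0.095)^6 = 16365.39431
Total PV = 268725.38285 + 16365.39431 = 285090.77716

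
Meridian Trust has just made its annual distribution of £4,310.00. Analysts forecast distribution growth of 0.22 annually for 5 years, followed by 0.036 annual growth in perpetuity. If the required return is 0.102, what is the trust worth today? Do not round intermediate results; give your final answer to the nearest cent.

D_1 = 5258.20000
D_2 = 6415.00400
D_3 = 7826.30488
D_4 = 9548.09195
D_5 = 11648.67218
Terminal value at year 5: TV = D_5×(1+g_2)/(r−g_2) = 12068.02438/0.066 = 182848.85427
P_0 = D_1/(1+r)^1 + D_2/(1+r)^2 + D_3/(1+r)^3 + D_4/(1+r)^4 + D_5/(1+r)^5 + TV/(1+r)^5
    = 4771.50635 + 5282.42990 + 5848.06214 + 6474.26117 + 7167.51237 + 112508.22443 = 142051.99635

£142052.00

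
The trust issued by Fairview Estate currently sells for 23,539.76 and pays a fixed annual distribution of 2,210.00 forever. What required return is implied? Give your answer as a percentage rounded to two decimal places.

9.39%

P = C/r ⇒ r = C/P = 2,210.00/23,539.76 = 0.093884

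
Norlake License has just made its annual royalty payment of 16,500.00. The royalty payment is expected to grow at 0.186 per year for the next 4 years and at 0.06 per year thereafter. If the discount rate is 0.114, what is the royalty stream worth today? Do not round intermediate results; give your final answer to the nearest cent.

D_1 = 19569.00000
D_2 = 23208.83400
D_3 = 27525.67712
D_4 = 32645.45307
Terminal value at year 4: TV = D_4×(1+g_2)/(r−g_2) = 34604.18025/0.054 = 640818.15284
P_0 = D_1/(1+r)^1 + D_2/(1+r)^2 + D_3/(1+r)^3 + D_4/(1+r)^4 + TV/(1+r)^4
    = 17566.42729 + 18701.77986 + 19910.51249 + 21197.36788 + 416096.48053 = 493472.56805

493472.57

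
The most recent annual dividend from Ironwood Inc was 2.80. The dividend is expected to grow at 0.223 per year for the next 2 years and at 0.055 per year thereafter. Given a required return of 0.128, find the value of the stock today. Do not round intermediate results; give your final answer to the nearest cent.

D_1 = 3.42440
D_2 = 4.18804
Terminal value at year 2: TV = D_2×(1+g_2)/(r−g_2) = 4.41838/0.073 = 60.52580
P_0 = D_1/(1+r)^1 + D_2/(1+r)^2 + TV/(1+r)^2
    = 3.03582 + 3.29149 + 47.56882 = 53.89612

53.90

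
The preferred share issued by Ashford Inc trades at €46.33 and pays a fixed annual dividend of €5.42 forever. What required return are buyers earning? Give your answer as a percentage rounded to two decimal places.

P = C/r ⇒ r = C/P = €5.42/€46.33 = 0.116987

11.70%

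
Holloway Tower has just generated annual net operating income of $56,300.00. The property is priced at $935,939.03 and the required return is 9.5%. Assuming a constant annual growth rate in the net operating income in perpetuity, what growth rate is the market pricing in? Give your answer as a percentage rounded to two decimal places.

P = D₀(1+g)/(r−g) ⇒ P(r−g) = D₀(1+g) ⇒ g(P+D₀) = P·r − D₀
g = (P·r − D₀)/(P + D₀) = ($935,939.03×0.095 − $56,300.00) / ($935,939.03 + $56,300.00) = 0.032869

3.29%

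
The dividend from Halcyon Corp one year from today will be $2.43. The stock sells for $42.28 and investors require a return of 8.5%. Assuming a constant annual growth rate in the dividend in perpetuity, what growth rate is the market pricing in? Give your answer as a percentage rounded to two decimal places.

P = D₁/(r−g) ⇒ g = r − D₁/P = 0.085 − $2.43/$42.28 = 0.027526

2.75%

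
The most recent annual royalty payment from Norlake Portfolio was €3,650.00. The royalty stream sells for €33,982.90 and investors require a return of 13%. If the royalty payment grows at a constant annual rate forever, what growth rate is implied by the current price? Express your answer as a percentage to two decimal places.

P = D₀(1+g)/(r−g) ⇒ P(r−g) = D₀(1+g) ⇒ g(P+D₀) = P·r − D₀
g = (P·r − D₀)/(P + D₀) = (€33,982.90×0.13 − €3,650.00) / (€33,982.90 + €3,650.00) = 0.020402

2.04%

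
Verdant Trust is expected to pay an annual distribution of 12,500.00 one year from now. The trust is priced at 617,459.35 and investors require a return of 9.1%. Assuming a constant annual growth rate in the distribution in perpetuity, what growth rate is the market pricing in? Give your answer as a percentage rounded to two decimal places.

P = D₁/(r−g) ⇒ g = r − D₁/P = 0.091 − 12,500.00/617,459.35 = 0.070756

7.08%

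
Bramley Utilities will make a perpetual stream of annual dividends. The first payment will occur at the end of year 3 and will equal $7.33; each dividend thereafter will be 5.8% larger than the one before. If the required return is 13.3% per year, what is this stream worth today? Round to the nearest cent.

Value at end of year 2: C₁ / (r − g) = $7.33 / (0.133 − 0.058) = $97.7333
Discount to today: PV = $97.7333 / (1 + 0.133)^2 = $97.7333 / 1.283689 = $76.13

$76.13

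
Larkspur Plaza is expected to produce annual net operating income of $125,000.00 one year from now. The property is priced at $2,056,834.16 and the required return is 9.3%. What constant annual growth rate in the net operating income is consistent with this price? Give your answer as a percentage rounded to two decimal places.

P = D₁/(r−g) ⇒ g = r − D₁/P = 0.093 − $125,000.00/$2,056,834.16 = 0.032227

3.22%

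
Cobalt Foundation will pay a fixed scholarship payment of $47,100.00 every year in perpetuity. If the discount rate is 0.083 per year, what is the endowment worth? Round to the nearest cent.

$567469.88

Level perpetuity: PV = C / r = $47,100.00 / 0.083 = $567,469.88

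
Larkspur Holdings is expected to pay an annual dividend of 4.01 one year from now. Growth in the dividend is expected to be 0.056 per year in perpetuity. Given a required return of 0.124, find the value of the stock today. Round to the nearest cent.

58.97

Growing perpetuity: P = D₁ / (r − g) = 4.0100 / (0.124 − 0.056) = 58.97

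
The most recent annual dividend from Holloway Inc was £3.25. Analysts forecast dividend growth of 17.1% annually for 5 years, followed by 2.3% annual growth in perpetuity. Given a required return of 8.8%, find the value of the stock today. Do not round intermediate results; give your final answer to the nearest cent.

D_1 = 3.80575
D_2 = 4.45653
D_3 = 5.21860
D_4 = 6.11098
D_5 = 7.15596
Terminal value at year 5: TV = D_5×(1+g_2)/(r−g_2) = 7.32055/0.065 = 112.62378
P_0 = D_1/(1+r)^1 + D_2/(1+r)^2 + D_3/(1+r)^3 + D_4/(1+r)^4 + D_5/(1+r)^5 + TV/(1+r)^5
    = 3.49793 + 3.76478 + 4.05198 + 4.36109 + 4.69379 + 73.87298 = 94.24255

£94.24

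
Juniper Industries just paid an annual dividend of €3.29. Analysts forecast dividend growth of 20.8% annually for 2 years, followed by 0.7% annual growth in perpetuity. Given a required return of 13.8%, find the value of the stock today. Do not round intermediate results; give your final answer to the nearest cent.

€35.70

D_1 = 3.97432
D_2 = 4.80098
Terminal value at year 2: TV = D_2×(1+g_2)/(r−g_2) = 4.83459/0.131 = 36.90523
P_0 = D_1/(1+r)^1 + D_2/(1+r)^2 + TV/(1+r)^2
    = 3.49237 + 3.70719 + 28.49728 = 35.69685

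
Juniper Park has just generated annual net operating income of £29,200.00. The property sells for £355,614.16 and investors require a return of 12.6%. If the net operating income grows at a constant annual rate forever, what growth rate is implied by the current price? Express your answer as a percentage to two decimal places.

4.06%

P = D₀(1+g)/(r−g) ⇒ P(r−g) = D₀(1+g) ⇒ g(P+D₀) = P·r − D₀
g = (P·r − D₀)/(P + D₀) = (£355,614.16×0.126 − £29,200.00) / (£355,614.16 + £29,200.00) = 0.040558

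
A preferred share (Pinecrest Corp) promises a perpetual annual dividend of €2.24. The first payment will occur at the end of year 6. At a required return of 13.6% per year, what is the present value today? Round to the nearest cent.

Value at end of year 5: C / r = €2.24 / 0.136 = €16.4706
Discount to today: PV = €16.4706 / (1 + 0.136)^5 = €16.4706 / 1.891872 = €8.71

€8.71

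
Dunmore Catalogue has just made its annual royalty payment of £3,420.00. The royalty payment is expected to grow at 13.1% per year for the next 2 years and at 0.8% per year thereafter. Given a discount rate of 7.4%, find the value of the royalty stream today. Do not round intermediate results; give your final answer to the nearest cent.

D_1 = 3868.02000
D_2 = 4374.73062
Terminal value at year 2: TV = D_2×(1+g_2)/(r−g_2) = 4409.72846/0.066 = 66814.06765
P_0 = D_1/(1+r)^1 + D_2/(1+r)^2 + TV/(1+r)^2
    = 3601.50838 + 3792.64989 + 57924.10735 = 65318.26562

£65318.27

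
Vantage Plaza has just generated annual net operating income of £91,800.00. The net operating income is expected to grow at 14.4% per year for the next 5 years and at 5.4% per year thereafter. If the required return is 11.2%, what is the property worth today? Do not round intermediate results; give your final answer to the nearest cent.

D_1 = 105019.20000
D_2 = 120141.96480
D_3 = 137442.40773
D_4 = 157234.11444
D_5 = 179875.82692
Terminal value at year 5: TV = D_5×(1+g_2)/(r−g_2) = 189589.12158/0.058 = 3268777.95825
P_0 = D_1/(1+r)^1 + D_2/(1+r)^2 + D_3/(1+r)^3 + D_4/(1+r)^4 + D_5/(1+r)^5 + TV/(1+r)^5
    = 94441.72662 + 97159.47415 + 99955.43024 + 102831.84550 + 105791.03529 + 1922478.46898 = 2422657.98078

£2422657.98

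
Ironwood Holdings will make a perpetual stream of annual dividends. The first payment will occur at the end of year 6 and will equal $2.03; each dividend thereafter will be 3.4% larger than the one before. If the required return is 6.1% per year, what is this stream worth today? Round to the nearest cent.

Value at end of year 5: C₁ / (r − g) = $2.03 / (0.061 − 0.034) = $75.1852
Discount to today: PV = $75.1852 / (1 + 0.061)^5 = $75.1852 / 1.344550 = $55.92

$55.92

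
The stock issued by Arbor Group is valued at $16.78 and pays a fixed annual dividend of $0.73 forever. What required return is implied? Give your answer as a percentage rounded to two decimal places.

4.35%

P = C/r ⇒ r = C/P = $0.73/$16.78 = 0.043504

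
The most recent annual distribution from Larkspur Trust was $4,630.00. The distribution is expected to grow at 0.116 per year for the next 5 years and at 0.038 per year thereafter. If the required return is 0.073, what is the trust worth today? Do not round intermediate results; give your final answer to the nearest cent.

$193208.06

D_1 = 5167.08000
D_2 = 5766.46128
D_3 = 6435.37079
D_4 = 7181.87380
D_5 = 8014.97116
Terminal value at year 5: TV = D_5×(1+g_2)/(r−g_2) = 8319.54006/0.035 = 237701.14471
P_0 = D_1/(1+r)^1 + D_2/(1+r)^2 + D_3/(1+r)^3 + D_4/(1+r)^4 + D_5/(1+r)^5 + TV/(1+r)^5
    = 4815.54520 + 5008.52604 + 5209.24051 + 5417.99851 + 5635.12241 + 167121.63020 = 193208.06287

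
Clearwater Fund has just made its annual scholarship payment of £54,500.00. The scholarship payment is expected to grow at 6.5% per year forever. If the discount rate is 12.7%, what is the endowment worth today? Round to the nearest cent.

D₁ = D₀ × (1 + g) = £54,500.00 × 1.065 = £58,042.5000
Growing perpetuity: P = D₁ / (r − g) = £58,042.5000 / (0.127 − 0.065) = £936,169.35

£936169.35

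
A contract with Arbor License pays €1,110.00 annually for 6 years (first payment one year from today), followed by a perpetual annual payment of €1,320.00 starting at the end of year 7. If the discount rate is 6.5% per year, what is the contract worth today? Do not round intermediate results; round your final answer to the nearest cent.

PV of 6-year annuity: €1,110.00 × [1 − (1+0.065)^−6] / 0.065 = 5373.52505
Perpetuity value at year 6: €1,320.00 / 0.065 = 20307.69231
PV of perpetuity: 20307.69231 / (1+0.065)^6 = 13917.55441
Total PV = 5373.52505 + 13917.55441 = 19291.07946

€19291.08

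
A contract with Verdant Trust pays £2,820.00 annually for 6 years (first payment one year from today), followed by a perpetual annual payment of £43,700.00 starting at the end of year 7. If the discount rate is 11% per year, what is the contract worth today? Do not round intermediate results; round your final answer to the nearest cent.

£224328.34

PV of 6-year annuity: £2,820.00 × [1 − (1+0.11)^−6] / 0.11 = 11930.11675
Perpetuity value at year 6: £43,700.00 / 0.11 = 397272.72727
PV of perpetuity: 397272.72727 / (1+0.11)^6 = 212398.22306
Total PV = 11930.11675 + 212398.22306 = 224328.33981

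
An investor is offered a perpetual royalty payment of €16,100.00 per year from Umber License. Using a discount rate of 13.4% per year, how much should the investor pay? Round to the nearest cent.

€120149.25

Level perpetuity: PV = C / r = €16,100.00 / 0.134 = €120,149.25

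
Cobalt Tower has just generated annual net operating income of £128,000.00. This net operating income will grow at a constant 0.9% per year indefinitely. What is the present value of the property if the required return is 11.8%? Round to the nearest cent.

£1184880.73

D₁ = D₀ × (1 + g) = £128,000.00 × 1.009 = £129,152.0000
Growing perpetuity: P = D₁ / (r − g) = £129,152.0000 / (0.118 − 0.009) = £1,184,880.73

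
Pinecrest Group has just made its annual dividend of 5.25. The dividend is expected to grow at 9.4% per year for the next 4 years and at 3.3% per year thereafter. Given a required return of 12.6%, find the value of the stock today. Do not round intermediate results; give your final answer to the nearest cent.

D_1 = 5.74350
D_2 = 6.28339
D_3 = 6.87403
D_4 = 7.52019
Terminal value at year 4: TV = D_4×(1+g_2)/(r−g_2) = 7.76835/0.093 = 83.53067
P_0 = D_1/(1+r)^1 + D_2/(1+r)^2 + D_3/(1+r)^3 + D_4/(1+r)^4 + TV/(1+r)^4
    = 5.10080 + 4.95584 + 4.81500 + 4.67816 + 51.96278 = 71.51258

71.51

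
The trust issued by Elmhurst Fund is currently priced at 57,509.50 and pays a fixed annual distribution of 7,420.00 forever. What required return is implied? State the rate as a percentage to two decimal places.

P = C/r ⇒ r = C/P = 7,420.00/57,509.50 = 0.129022

12.90%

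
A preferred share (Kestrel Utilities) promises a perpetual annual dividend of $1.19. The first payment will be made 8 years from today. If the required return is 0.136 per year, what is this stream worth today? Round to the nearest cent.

$3.58

Value at end of year 7: C / r = $1.19 / 0.136 = $8.7500
Discount to today: PV = $8.7500 / (1 + 0.136)^7 = $8.7500 / 2.441453 = $3.58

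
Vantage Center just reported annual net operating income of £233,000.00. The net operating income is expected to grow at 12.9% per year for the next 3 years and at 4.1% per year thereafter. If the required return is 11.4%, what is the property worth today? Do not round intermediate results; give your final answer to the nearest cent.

D_1 = 263057.00000
D_2 = 296991.35300
D_3 = 335303.23754
Terminal value at year 3: TV = D_3×(1+g_2)/(r−g_2) = 349050.67028/0.073 = 4781516.03118
P_0 = D_1/(1+r)^1 + D_2/(1+r)^2 + D_3/(1+r)^3 + TV/(1+r)^3
    = 236137.34291 + 239316.93011 + 242539.33043 + 3458677.30102 = 4176670.90446

£4176670.90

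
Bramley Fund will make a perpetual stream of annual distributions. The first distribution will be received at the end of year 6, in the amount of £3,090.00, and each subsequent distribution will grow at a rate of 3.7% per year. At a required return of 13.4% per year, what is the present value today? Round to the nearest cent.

Value at end of year 5: C₁ / (r − g) = £3,090.00 / (0.134 − 0.037) = £31,855.6701
Discount to today: PV = £31,855.6701 / (1 + 0.134)^5 = £31,855.6701 / 1.875276 = £16,987.19

£16987.19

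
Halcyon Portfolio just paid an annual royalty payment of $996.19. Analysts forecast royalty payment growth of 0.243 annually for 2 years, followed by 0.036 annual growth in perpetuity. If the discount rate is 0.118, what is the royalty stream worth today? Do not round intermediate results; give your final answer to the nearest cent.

D_1 = 1238.26417
D_2 = 1539.16236
Terminal value at year 2: TV = D_2×(1+g_2)/(r−g_2) = 1594.57221/0.082 = 19446.00254
P_0 = D_1/(1+r)^1 + D_2/(1+r)^2 + TV/(1+r)^2
    = 1107.57081 + 1231.40476 + 15557.74794 = 17896.72352

$17896.72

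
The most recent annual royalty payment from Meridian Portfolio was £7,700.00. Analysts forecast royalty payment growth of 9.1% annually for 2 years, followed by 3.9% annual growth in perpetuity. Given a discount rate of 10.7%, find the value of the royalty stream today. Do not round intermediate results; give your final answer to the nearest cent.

D_1 = 8400.70000
D_2 = 9165.16370
Terminal value at year 2: TV = D_2×(1+g_2)/(r−g_2) = 9522.60508/0.068 = 140038.31006
P_0 = D_1/(1+r)^1 + D_2/(1+r)^2 + TV/(1+r)^2
    = 7588.70822 + 7479.02499 + 114275.10248 = 129342.83570

£129342.84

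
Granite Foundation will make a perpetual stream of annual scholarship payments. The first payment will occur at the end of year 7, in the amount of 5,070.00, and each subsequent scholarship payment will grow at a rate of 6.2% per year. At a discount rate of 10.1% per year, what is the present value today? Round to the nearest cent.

Value at end of year 6: C₁ / (r − g) = 5,070.00 / (0.101 − 0.062) = 130,000.0000
Discount to today: PV = 130,000.0000 / (1 + 0.101)^6 = 130,000.0000 / 1.781246 = 72,982.62

72982.62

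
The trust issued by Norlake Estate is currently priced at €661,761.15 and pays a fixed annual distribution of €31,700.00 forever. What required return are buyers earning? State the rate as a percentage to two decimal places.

4.79%

P = C/r ⇒ r = C/P = €31,700.00/€661,761.15 = 0.047902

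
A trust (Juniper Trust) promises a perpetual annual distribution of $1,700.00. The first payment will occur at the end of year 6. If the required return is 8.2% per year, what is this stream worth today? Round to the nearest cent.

$13979.73

Value at end of year 5: C / r = $1,700.00 / 0.082 = $20,731.7073
Discount to today: PV = $20,731.7073 / (1 + 0.082)^5 = $20,731.7073 / 1.482983 = $13,979.73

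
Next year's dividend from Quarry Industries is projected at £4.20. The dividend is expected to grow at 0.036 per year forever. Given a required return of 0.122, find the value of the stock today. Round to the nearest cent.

Growing perpetuity: P = D₁ / (r − g) = £4.2000 / (0.122 − 0.036) = £48.84

£48.84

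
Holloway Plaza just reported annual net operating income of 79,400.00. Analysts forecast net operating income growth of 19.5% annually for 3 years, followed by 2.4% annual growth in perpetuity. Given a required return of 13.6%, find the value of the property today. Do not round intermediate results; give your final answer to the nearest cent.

1108838.54

D_1 = 94883.00000
D_2 = 113385.18500
D_3 = 135495.29607
Terminal value at year 3: TV = D_3×(1+g_2)/(r−g_2) = 138747.18318/0.112 = 1238814.13554
P_0 = D_1/(1+r)^1 + D_2/(1+r)^2 + D_3/(1+r)^3 + TV/(1+r)^3
    = 83523.76761 + 87861.70976 + 92424.94997 + 845028.11400 = 1108838.54134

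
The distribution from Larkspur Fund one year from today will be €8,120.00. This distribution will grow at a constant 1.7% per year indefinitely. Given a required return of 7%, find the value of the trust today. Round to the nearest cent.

€153207.55

Growing perpetuity: P = D₁ / (r − g) = €8,120.0000 / (0.07 − 0.017) = €153,207.55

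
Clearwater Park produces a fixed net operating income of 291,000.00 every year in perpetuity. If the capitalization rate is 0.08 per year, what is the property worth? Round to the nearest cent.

3637500.00

Level perpetuity: PV = C / r = 291,000.00 / 0.08 = 3,637,500.00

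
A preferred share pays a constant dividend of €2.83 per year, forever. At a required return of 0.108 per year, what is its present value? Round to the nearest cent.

€26.20

Level perpetuity: PV = C / r = €2.83 / 0.108 = €26.20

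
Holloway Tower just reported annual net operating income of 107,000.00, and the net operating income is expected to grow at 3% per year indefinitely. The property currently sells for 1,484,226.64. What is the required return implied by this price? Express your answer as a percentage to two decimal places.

10.43%

D₁ = 107,000.00 × 1.03 = 110,210.0000
P = D₁/(r − g) ⇒ r = D₁/P + g = 110,210.0000/1,484,226.64 + 0.03 = 0.074254 + 0.03 = 0.104254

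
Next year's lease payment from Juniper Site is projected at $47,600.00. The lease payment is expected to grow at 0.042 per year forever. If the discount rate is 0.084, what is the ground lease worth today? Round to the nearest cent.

Growing perpetuity: P = D₁ / (r − g) = $47,600.0000 / (0.084 − 0.042) = $1,133,333.33

$1133333.33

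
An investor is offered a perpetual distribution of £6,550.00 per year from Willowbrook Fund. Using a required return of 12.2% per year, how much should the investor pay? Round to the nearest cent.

Level perpetuity: PV = C / r = £6,550.00 / 0.122 = £53,688.52

£53688.52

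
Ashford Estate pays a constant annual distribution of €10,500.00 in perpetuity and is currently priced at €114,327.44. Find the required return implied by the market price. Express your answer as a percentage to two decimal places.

P = C/r ⇒ r = C/P = €10,500.00/€114,327.44 = 0.091841

9.18%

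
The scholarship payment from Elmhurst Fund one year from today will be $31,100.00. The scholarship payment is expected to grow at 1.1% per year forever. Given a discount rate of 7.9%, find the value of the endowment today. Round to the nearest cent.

Growing perpetuity: P = D₁ / (r − g) = $31,100.0000 / (0.079 − 0.011) = $457,352.94

$457352.94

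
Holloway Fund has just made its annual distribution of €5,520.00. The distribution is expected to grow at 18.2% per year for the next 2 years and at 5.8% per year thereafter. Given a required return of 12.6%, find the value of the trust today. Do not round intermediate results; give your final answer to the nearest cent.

D_1 = 6524.64000
D_2 = 7712.12448
Terminal value at year 2: TV = D_2×(1+g_2)/(r−g_2) = 8159.42770/0.068 = 119991.58382
P_0 = D_1/(1+r)^1 + D_2/(1+r)^2 + TV/(1+r)^2
    = 5794.52931 + 6082.71194 + 94639.84161 = 106517.08285

€106517.08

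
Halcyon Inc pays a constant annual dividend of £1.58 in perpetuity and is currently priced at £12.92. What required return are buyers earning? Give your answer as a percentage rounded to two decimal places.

P = C/r ⇒ r = C/P = £1.58/£12.92 = 0.122291

12.23%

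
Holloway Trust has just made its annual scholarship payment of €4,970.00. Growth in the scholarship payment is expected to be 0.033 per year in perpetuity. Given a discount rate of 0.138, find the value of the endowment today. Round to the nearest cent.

€48895.33

D₁ = D₀ × (1 + g) = €4,970.00 × 1.033 = €5,134.0100
Growing perpetuity: P = D₁ / (r − g) = €5,134.0100 / (0.138 − 0.033) = €48,895.33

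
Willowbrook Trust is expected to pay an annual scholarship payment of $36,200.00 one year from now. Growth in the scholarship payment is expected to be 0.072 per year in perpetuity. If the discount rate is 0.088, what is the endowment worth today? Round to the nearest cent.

$2262500.00

Growing perpetuity: P = D₁ / (r − g) = $36,200.0000 / (0.088 − 0.072) = $2,262,500.00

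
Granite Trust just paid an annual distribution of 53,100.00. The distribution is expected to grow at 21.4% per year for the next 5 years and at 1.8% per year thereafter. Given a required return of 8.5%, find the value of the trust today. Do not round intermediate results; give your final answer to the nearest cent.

D_1 = 64463.40000
D_2 = 78258.56760
D_3 = 95005.90107
D_4 = 115337.16389
D_5 = 140019.31697
Terminal value at year 5: TV = D_5×(1+g_2)/(r−g_2) = 142539.66467/0.067 = 2127457.68169
P_0 = D_1/(1+r)^1 + D_2/(1+r)^2 + D_3/(1+r)^3 + D_4/(1+r)^4 + D_5/(1+r)^5 + TV/(1+r)^5
    = 59413.27189 + 66477.15399 + 74380.88934 + 83224.33149 + 93119.20592 + 1414855.99445 = 1791470.84708

1791470.85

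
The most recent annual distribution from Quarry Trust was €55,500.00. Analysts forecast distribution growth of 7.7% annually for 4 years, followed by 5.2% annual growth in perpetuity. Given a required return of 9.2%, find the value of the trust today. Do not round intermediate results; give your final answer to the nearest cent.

€1595567.23

D_1 = 59773.50000
D_2 = 64376.05950
D_3 = 69333.01608
D_4 = 74671.65832
Terminal value at year 4: TV = D_4×(1+g_2)/(r−g_2) = 78554.58455/0.04 = 1963864.61381
P_0 = D_1/(1+r)^1 + D_2/(1+r)^2 + D_3/(1+r)^3 + D_4/(1+r)^4 + TV/(1+r)^4
    = 54737.63736 + 53985.74674 + 53244.18428 + 52512.80813 + 1381086.85373 = 1595567.23024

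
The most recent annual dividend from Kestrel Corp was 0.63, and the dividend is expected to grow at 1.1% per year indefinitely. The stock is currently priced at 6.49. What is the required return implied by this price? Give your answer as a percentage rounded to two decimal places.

D₁ = 0.63 × 1.011 = 0.6369
P = D₁/(r − g) ⇒ r = D₁/P + g = 0.6369/6.49 + 0.011 = 0.098140 + 0.011 = 0.109140

10.91%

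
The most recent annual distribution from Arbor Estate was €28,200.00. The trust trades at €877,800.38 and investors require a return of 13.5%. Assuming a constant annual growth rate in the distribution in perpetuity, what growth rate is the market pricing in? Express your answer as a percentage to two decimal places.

P = D₀(1+g)/(r−g) ⇒ P(r−g) = D₀(1+g) ⇒ g(P+D₀) = P·r − D₀
g = (P·r − D₀)/(P + D₀) = (€877,800.38×0.135 − €28,200.00) / (€877,800.38 + €28,200.00) = 0.099672

9.97%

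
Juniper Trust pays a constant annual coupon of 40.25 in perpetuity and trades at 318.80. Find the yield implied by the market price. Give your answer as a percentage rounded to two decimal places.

P = C/r ⇒ r = C/P = 40.25/318.80 = 0.126255

12.63%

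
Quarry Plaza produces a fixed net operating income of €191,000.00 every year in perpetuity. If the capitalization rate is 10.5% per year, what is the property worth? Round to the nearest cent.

€1819047.62

Level perpetuity: PV = C / r = €191,000.00 / 0.105 = €1,819,047.62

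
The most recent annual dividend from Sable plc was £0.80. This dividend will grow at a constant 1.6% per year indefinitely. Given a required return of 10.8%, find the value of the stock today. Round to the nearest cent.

D₁ = D₀ × (1 + g) = £0.80 × 1.016 = £0.8128
Growing perpetuity: P = D₁ / (r − g) = £0.8128 / (0.108 − 0.016) = £8.83

£8.83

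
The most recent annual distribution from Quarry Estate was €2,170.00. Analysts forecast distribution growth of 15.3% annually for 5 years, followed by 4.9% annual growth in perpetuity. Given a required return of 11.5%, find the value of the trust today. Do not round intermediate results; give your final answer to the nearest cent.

€52792.57

D_1 = 2502.01000
D_2 = 2884.81753
D_3 = 3326.19461
D_4 = 3835.10239
D_5 = 4421.87305
Terminal value at year 5: TV = D_5×(1+g_2)/(r−g_2) = 4638.54483/0.066 = 70280.98231
P_0 = D_1/(1+r)^1 + D_2/(1+r)^2 + D_3/(1+r)^3 + D_4/(1+r)^4 + D_5/(1+r)^5 + TV/(1+r)^5
    = 2243.95516 + 2320.43076 + 2399.51270 + 2481.28982 + 2565.85396 + 40781.52727 = 52792.56966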